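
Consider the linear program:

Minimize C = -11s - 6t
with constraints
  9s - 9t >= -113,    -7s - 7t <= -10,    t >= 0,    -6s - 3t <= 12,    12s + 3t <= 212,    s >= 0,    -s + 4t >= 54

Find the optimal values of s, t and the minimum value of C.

Vertices and C = -11s - 6t:
  (523/45, 1088/45) → C = -12281/45
  (34/27, 373/27) → C = -2612/27
  (686/51, 860/51) → C = -12706/51

At the optimal vertex, 9s - 9t = -113 and 12s + 3t = 212.
Solving simultaneously gives s = 523/45, t = 1088/45.

s = 523/45, t = 1088/45, minimum C = -12281/45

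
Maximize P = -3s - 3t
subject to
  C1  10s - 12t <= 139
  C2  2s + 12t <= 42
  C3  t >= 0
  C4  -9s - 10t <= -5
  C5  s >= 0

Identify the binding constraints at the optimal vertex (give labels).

Corner points and P = -3s - 3t:
  (181/12, 71/72) → P = -1157/24
  (139/10, 0) → P = -417/10
  (0, 7/2) → P = -21/2
  (5/9, 0) → P = -5/3
  (0, 1/2) → P = -3/2

The maximum is at (0, 1/2). Substituting into each constraint, equality holds for C4 and C5; the remaining constraints have slack.

C4 and C5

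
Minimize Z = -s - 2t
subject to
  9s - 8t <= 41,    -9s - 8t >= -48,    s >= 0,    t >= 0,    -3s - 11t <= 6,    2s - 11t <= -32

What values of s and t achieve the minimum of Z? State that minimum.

s = 0, t = 6, minimum Z = -12

At the optimal vertex, -9s - 8t = -48 and s = 0.
Solving simultaneously gives s = 0, t = 6.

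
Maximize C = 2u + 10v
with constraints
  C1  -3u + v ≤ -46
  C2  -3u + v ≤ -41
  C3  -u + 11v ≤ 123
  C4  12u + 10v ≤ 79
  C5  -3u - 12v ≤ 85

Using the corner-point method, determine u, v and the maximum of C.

u = 77/6, v = -15/2, maximum C = -148/3

Vertices and C = 2u + 10v:
  (77/6, -15/2) → C = -148/3
  (467/39, -131/13) → C = -2996/39
  (899/57, -419/38) → C = -4487/57

The optimum lies where -3u + v = -46 and 12u + 10v = 79.
Solving simultaneously gives u = 77/6, v = -15/2.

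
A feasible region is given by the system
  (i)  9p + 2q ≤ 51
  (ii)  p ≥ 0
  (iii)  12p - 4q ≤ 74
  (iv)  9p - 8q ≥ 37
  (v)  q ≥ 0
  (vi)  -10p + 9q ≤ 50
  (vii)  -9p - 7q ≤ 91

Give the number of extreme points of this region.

Pairwise boundary intersections that survive every other constraint:
  (241/45, 7/5)
  (17/3, 0)
  (37/9, 0)

3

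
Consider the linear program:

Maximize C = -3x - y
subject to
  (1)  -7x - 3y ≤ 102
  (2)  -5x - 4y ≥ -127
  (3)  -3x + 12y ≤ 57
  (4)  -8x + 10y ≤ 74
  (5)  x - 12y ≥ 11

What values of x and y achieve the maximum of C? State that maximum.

Extreme points and C = -3x - y:
  (-621/47, -149/47) → C = 2012/47
  (49/2, 9/8) → C = -597/8
  (-499/43, -81/43) → C = 1578/43
The feasible region is unbounded (it extends along (4, -5), (3, -7)), but C strictly decreases along every unbounded feasible direction, so there is no improving ray and the maximum is attained at a vertex.

The optimum lies where -7x - 3y = 102 and -8x + 10y = 74.
Solving simultaneously gives x = -621/47, y = -149/47.

x = -621/47, y = -149/47, maximum C = 2012/47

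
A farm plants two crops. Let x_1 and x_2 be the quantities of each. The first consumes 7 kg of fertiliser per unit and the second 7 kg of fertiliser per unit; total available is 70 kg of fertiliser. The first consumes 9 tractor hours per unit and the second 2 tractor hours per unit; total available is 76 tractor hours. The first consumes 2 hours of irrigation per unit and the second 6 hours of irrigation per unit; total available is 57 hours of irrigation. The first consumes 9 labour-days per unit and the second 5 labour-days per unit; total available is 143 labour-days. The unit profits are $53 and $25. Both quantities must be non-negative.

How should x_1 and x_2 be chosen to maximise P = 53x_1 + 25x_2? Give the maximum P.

x_1 = 8, x_2 = 2, maximum P = 474

Extreme points and P = 53x_1 + 25x_2:
  (0, 0) → P = 0
  (0, 19/2) → P = 475/2
  (76/9, 0) → P = 4028/9
  (8, 2) → P = 474
  (3/4, 37/4) → P = 271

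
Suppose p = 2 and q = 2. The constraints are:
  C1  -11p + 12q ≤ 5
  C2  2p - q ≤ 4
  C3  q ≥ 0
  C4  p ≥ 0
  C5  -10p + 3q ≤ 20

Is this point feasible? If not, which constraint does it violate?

feasible

C1: 2 ≤ 5 ✓
C2: 2 ≤ 4 ✓
C3: 2 ≥ 0 ✓
C4: 2 ≥ 0 ✓
C5: -14 ≤ 20 ✓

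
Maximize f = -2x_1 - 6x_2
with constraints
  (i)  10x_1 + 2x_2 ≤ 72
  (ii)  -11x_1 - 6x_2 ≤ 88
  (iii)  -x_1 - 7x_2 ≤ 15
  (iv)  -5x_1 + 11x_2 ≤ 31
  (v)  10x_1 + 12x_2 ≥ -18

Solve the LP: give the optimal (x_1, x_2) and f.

x_1 = 27/29, x_2 = -66/29, maximum f = 342/29

Corner points and f = -2x_1 - 6x_2:
  (267/34, -111/34) → f = 66/17
  (73/12, 67/12) → f = -137/3
  (27/29, -66/29) → f = 342/29
  (-57/17, 22/17) → f = -18/17

The optimum lies where -x_1 - 7x_2 = 15 and 10x_1 + 12x_2 = -18.
Solving simultaneously gives x_1 = 27/29, x_2 = -66/29.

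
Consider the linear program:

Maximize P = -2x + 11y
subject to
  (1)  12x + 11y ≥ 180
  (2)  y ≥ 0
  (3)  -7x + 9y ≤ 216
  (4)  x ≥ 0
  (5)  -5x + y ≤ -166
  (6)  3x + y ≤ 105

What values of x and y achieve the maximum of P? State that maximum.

x = 271/8, y = 27/8, maximum P = -245/8

Feasible corners and P = -2x + 11y:
  (166/5, 0) → P = -332/5
  (35, 0) → P = -70
  (271/8, 27/8) → P = -245/8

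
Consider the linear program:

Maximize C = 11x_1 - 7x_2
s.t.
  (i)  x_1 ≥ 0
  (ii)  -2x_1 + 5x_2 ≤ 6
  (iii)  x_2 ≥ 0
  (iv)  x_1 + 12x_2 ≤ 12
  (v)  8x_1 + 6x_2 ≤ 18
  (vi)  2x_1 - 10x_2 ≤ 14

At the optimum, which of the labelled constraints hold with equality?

Feasible corners and C = 11x_1 - 7x_2:
  (0, 0) → C = 0
  (0, 1) → C = -7
  (9/4, 0) → C = 99/4
  (8/5, 13/15) → C = 173/15

The maximum is at (9/4, 0). Substituting into each constraint, equality holds for (iii) and (v); the remaining constraints have slack.

(iii) and (v)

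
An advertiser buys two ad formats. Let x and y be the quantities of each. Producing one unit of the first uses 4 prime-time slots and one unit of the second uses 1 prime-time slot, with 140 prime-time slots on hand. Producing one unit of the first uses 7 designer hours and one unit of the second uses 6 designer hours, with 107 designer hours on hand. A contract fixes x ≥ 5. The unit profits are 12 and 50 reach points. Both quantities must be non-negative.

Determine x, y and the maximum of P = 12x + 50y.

The optimum lies where 7x + 6y = 107 and x = 5.
Solving simultaneously gives x = 5, y = 12.

x = 5, y = 12, maximum P = 660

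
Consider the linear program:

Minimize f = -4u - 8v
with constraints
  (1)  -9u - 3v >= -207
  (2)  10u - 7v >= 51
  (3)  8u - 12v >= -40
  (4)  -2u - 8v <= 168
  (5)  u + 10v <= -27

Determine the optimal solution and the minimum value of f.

The optimum lies where -9u - 3v = -207 and u + 10v = -27.
Solving simultaneously gives u = 717/29, v = -150/29.

u = 717/29, v = -150/29, minimum f = -1668/29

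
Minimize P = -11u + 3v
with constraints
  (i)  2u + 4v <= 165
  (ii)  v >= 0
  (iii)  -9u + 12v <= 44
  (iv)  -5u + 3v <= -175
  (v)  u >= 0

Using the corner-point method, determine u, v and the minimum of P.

u = 165/2, v = 0, minimum P = -1815/2

The binding constraints are 2u + 4v = 165 and v = 0.
Solving simultaneously gives u = 165/2, v = 0.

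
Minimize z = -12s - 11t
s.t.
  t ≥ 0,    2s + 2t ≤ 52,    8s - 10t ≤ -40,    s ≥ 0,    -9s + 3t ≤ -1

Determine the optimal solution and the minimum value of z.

Extreme points and z = -12s - 11t:
  (110/9, 124/9) → z = -2684/9
  (79/12, 233/12) → z = -3511/12
  (65/33, 184/33) → z = -2804/33

s = 110/9, t = 124/9, minimum z = -2684/9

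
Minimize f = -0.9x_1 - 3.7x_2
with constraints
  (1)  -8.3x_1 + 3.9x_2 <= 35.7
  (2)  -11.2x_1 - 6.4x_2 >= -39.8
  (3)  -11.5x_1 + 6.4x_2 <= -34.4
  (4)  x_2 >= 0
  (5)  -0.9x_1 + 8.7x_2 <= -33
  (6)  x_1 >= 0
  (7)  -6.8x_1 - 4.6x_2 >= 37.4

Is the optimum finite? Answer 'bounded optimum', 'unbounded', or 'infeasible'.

infeasible

The boundaries -11.2x_1 - 6.4x_2 = -39.8 and -6.8x_1 - 4.6x_2 = 37.4 meet at (52.805, -86.19), but that point violates x_2 ≥ 0. Every candidate vertex is excluded by some other constraint, so the feasible region is empty.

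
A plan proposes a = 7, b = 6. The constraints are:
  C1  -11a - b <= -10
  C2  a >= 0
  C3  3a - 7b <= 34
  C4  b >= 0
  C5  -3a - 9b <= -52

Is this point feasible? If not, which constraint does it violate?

feasible

C1: -83 ≤ -10 ✓
C2: 7 ≥ 0 ✓
C3: -21 ≤ 34 ✓
C4: 6 ≥ 0 ✓
C5: -75 ≤ -52 ✓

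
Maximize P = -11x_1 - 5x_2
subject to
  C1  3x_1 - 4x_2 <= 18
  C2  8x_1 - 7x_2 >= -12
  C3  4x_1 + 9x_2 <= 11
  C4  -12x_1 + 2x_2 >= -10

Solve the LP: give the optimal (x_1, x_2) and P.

x_1 = -174/11, x_2 = -180/11, maximum P = 2814/11

Feasible corners and P = -11x_1 - 5x_2:
  (-174/11, -180/11) → P = 2814/11
  (2/21, -31/7) → P = 443/21
  (-31/100, 34/25) → P = -339/100
  (28/29, 23/29) → P = -423/29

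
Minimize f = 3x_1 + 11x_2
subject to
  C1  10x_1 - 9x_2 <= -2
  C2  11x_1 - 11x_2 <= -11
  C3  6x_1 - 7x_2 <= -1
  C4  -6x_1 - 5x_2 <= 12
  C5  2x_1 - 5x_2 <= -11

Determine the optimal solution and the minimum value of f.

Extreme points and f = 3x_1 + 11x_2:
  (7, 8) → f = 109
  (2, 3) → f = 39
  (-23/8, 21/20) → f = 117/40
The feasible region is unbounded (it extends along (9, 10), (-5, 6)), but f strictly increases along every unbounded feasible direction, so there is no improving ray and the minimum is attained at a vertex.

The optimum lies where -6x_1 - 5x_2 = 12 and 2x_1 - 5x_2 = -11.
Solving simultaneously gives x_1 = -23/8, x_2 = 21/20.

x_1 = -23/8, x_2 = 21/20, minimum f = 117/40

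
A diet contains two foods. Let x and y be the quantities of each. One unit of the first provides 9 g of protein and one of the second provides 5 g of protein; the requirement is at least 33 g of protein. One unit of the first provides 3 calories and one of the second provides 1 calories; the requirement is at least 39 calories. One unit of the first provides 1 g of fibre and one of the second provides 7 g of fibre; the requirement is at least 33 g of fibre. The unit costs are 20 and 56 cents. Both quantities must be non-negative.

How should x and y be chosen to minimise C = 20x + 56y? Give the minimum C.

Vertices and C = 20x + 56y:
  (0, 39) → C = 2184
  (33, 0) → C = 660
  (12, 3) → C = 408
The feasible region is unbounded (it extends along (0, 1), (1, 0)), but C strictly increases along every unbounded feasible direction, so there is no improving ray and the minimum is attained at a vertex.

x = 12, y = 3, minimum C = 408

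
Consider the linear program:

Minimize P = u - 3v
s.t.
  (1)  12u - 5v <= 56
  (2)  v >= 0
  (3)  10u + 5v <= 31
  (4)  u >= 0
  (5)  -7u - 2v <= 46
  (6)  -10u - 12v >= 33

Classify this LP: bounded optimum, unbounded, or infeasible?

The boundaries 12u - 5v = 56 and u = 0 meet at (0, -56/5), but that point violates v ≥ 0. Every candidate vertex is excluded by some other constraint, so the feasible region is empty.

infeasible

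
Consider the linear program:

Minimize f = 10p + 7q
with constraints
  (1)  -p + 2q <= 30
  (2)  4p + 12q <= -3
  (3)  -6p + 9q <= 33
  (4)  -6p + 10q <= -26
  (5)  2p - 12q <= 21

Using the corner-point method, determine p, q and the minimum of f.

p = 51/26, q = -37/26, minimum f = 251/26

Corner points and f = 10p + 7q:
  (141/56, -61/56) → f = 983/56
  (3, -5/4) → f = 85/4
  (51/26, -37/26) → f = 251/26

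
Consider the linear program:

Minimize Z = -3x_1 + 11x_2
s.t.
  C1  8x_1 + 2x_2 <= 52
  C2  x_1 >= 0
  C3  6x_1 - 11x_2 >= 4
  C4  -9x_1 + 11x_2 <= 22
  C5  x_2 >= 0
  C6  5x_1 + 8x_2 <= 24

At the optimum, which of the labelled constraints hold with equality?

C5 and C6

Extreme points and Z = -3x_1 + 11x_2:
  (2/3, 0) → Z = -2
  (296/103, 124/103) → Z = 476/103
  (24/5, 0) → Z = -72/5

The minimum is at (24/5, 0). Substituting into each constraint, equality holds for C5 and C6; the remaining constraints have slack.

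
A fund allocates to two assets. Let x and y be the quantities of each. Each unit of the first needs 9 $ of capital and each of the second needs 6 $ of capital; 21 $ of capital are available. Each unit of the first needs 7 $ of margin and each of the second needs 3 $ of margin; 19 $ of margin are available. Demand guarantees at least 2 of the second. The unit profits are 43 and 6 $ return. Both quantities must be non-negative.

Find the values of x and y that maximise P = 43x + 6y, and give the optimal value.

Feasible corners and P = 43x + 6y:
  (0, 7/2) → P = 21
  (0, 2) → P = 12
  (1, 2) → P = 55

At the optimal vertex, 9x + 6y = 21 and y = 2.
Solving simultaneously gives x = 1, y = 2.

x = 1, y = 2, maximum P = 55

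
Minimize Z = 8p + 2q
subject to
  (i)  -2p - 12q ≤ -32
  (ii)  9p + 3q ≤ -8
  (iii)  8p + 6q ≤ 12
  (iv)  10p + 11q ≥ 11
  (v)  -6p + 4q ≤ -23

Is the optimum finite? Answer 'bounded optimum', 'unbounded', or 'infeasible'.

infeasible

The boundaries -2p - 12q = -32 and 9p + 3q = -8 meet at (-32/17, 152/51), but that point violates -6p + 4q ≤ -23. Every candidate vertex is excluded by some other constraint, so the feasible region is empty.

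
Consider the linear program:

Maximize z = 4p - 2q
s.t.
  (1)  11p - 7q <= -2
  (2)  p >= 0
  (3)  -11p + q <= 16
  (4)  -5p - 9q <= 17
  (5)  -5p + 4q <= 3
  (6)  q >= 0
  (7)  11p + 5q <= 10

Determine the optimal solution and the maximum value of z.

p = 5/11, q = 1, maximum z = -2/11

Feasible corners and z = 4p - 2q:
  (0, 2/7) → z = -4/7
  (5/11, 1) → z = -2/11
  (0, 3/4) → z = -3/2
  (25/69, 83/69) → z = -22/23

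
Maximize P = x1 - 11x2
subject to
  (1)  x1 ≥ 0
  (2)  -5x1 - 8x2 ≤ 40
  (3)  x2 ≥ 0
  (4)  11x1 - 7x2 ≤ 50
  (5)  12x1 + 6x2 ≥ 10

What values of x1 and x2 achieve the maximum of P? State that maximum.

Corner points and P = x1 - 11x2:
  (0, 5/3) → P = -55/3
  (50/11, 0) → P = 50/11
  (5/6, 0) → P = 5/6
The feasible region is unbounded (it extends along (0, 1), (7, 11)), but P strictly decreases along every unbounded feasible direction, so there is no improving ray and the maximum is attained at a vertex.

At the optimal vertex, x2 = 0 and 11x1 - 7x2 = 50.
Solving simultaneously gives x1 = 50/11, x2 = 0.

x1 = 50/11, x2 = 0, maximum P = 50/11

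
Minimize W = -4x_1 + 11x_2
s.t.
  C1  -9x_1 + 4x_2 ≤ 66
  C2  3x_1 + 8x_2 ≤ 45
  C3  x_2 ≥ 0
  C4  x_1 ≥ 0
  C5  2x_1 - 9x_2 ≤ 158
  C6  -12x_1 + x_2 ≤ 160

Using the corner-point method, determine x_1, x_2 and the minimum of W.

x_1 = 15, x_2 = 0, minimum W = -60

Feasible corners and W = -4x_1 + 11x_2:
  (15, 0) → W = -60
  (0, 45/8) → W = 495/8
  (0, 0) → W = 0

At the optimal vertex, 3x_1 + 8x_2 = 45 and x_2 = 0.
Solving simultaneously gives x_1 = 15, x_2 = 0.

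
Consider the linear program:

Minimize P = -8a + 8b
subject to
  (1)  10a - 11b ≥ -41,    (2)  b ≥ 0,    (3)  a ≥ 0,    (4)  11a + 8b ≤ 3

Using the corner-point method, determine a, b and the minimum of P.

Vertices and P = -8a + 8b:
  (0, 0) → P = 0
  (3/11, 0) → P = -24/11
  (0, 3/8) → P = 3

The optimum lies where b = 0 and 11a + 8b = 3.
Solving simultaneously gives a = 3/11, b = 0.

a = 3/11, b = 0, minimum P = -24/11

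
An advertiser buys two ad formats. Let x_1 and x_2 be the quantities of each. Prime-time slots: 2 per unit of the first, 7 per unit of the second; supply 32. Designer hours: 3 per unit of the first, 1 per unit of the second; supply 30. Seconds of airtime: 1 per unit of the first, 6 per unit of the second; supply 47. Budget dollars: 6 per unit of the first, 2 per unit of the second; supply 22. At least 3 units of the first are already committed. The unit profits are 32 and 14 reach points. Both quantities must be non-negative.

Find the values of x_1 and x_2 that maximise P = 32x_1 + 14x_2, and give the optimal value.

x_1 = 3, x_2 = 2, maximum P = 124

Extreme points and P = 32x_1 + 14x_2:
  (11/3, 0) → P = 352/3
  (3, 0) → P = 96
  (3, 2) → P = 124

At the optimal vertex, 6x_1 + 2x_2 = 22 and x_1 = 3.
Solving simultaneously gives x_1 = 3, x_2 = 2.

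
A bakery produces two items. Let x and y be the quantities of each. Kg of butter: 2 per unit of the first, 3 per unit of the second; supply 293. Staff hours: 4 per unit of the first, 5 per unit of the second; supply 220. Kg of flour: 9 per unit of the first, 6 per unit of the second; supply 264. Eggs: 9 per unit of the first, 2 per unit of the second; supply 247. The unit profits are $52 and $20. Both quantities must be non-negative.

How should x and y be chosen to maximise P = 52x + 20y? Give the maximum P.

x = 53/2, y = 17/4, maximum P = 1463

Corner points and P = 52x + 20y:
  (0, 0) → P = 0
  (0, 44) → P = 880
  (247/9, 0) → P = 12844/9
  (53/2, 17/4) → P = 1463

The optimum lies where 9x + 6y = 264 and 9x + 2y = 247.
Solving simultaneously gives x = 53/2, y = 17/4.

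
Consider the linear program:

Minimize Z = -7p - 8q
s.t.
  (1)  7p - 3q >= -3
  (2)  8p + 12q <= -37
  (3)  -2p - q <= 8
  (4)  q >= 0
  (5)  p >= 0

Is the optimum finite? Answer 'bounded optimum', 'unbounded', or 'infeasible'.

infeasible

The boundaries 7p - 3q = -3 and p = 0 meet at (0, 1), but that point violates 8p + 12q ≤ -37. Every candidate vertex is excluded by some other constraint, so the feasible region is empty.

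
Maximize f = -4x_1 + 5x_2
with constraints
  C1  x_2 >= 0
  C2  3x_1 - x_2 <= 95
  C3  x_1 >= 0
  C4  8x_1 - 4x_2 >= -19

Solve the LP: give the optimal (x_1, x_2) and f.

Vertices and f = -4x_1 + 5x_2:
  (95/3, 0) → f = -380/3
  (0, 0) → f = 0
  (399/4, 817/4) → f = 2489/4
  (0, 19/4) → f = 95/4

x_1 = 399/4, x_2 = 817/4, maximum f = 2489/4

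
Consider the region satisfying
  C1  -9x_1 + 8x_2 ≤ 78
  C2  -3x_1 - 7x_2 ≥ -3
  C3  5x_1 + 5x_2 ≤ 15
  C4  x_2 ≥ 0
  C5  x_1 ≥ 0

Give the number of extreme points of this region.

3

Intersecting each pair of boundary lines and keeping only the points that satisfy every inequality leaves:
  (1, 0)
  (0, 3/7)
  (0, 0)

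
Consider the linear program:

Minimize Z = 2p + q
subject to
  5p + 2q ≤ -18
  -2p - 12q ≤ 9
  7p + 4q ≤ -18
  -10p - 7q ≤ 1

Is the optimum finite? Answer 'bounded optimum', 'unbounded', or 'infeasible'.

unbounded

From the feasible point (-122/9, 173/9), moving in the direction (-4, 7) keeps every constraint satisfied while Z decreases without bound.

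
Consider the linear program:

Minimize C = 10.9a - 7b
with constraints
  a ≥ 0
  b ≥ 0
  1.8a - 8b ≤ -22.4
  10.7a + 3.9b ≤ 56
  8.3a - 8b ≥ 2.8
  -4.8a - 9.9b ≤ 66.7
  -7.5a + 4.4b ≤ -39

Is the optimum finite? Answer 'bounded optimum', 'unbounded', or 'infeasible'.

The boundaries b = 0 and 10.7a + 3.9b = 56 meet at (560/107, 0), but that point violates 1.8a - 8b ≤ -22.4. Every candidate vertex is excluded by some other constraint, so the feasible region is empty.

infeasible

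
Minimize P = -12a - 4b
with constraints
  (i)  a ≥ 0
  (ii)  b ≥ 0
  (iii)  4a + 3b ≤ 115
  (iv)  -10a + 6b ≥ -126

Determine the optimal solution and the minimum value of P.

a = 178/9, b = 323/27, minimum P = -7700/27

Extreme points and P = -12a - 4b:
  (0, 0) → P = 0
  (0, 115/3) → P = -460/3
  (63/5, 0) → P = -756/5
  (178/9, 323/27) → P = -7700/27

The optimum lies where 4a + 3b = 115 and -10a + 6b = -126.
Solving simultaneously gives a = 178/9, b = 323/27.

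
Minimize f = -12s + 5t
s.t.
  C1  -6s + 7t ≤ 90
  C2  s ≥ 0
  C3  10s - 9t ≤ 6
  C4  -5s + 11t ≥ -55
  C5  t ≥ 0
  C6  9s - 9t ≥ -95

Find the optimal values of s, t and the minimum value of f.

s = 213/4, t = 117/2, minimum f = -693/2

Extreme points and f = -12s + 5t:
  (213/4, 117/2) → f = -693/2
  (145/9, 80/3) → f = -60
  (0, 0) → f = 0
  (0, 95/9) → f = 475/9
  (3/5, 0) → f = -36/5

The optimum lies where -6s + 7t = 90 and 10s - 9t = 6.
Solving simultaneously gives s = 213/4, t = 117/2.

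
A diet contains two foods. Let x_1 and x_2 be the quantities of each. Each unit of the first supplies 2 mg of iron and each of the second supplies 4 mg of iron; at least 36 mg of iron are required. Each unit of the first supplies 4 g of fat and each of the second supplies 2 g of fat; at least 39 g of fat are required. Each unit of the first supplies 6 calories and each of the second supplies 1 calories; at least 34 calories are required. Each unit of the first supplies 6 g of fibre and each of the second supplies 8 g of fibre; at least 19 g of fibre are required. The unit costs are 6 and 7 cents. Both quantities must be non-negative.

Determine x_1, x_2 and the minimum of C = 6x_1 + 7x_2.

x_1 = 7, x_2 = 11/2, minimum C = 161/2

Vertices and C = 6x_1 + 7x_2:
  (0, 34) → C = 238
  (18, 0) → C = 108
  (7, 11/2) → C = 161/2
  (29/8, 49/4) → C = 215/2
The feasible region is unbounded (it extends along (0, 1), (1, 0)), but C strictly increases along every unbounded feasible direction, so there is no improving ray and the minimum is attained at a vertex.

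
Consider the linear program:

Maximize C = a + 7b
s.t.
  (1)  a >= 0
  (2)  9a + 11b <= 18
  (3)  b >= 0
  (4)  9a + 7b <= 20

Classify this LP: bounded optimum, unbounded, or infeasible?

bounded optimum

Extreme points and C = a + 7b:
  (0, 18/11) → C = 126/11
  (0, 0) → C = 0
  (2, 0) → C = 2
The feasible region has finitely many vertices and no improving ray; the maximum is 126/11 at (0, 18/11).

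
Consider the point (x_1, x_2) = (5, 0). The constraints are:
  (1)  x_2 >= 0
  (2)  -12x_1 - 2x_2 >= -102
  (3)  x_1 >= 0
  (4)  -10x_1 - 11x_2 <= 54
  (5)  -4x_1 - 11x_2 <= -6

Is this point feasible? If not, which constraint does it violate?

feasible

(1): 0 ≥ 0 ✓
(2): -60 ≥ -102 ✓
(3): 5 ≥ 0 ✓
(4): -50 ≤ 54 ✓
(5): -20 ≤ -6 ✓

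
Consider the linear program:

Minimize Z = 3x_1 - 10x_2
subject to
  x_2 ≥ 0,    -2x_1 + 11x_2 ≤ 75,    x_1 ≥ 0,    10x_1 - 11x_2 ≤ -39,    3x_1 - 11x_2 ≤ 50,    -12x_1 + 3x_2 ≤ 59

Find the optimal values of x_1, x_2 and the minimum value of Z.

Feasible corners and Z = 3x_1 - 10x_2:
  (0, 75/11) → Z = -750/11
  (9/2, 84/11) → Z = -1383/22
  (0, 39/11) → Z = -390/11

The binding constraints are -2x_1 + 11x_2 = 75 and x_1 = 0.
Solving simultaneously gives x_1 = 0, x_2 = 75/11.

x_1 = 0, x_2 = 75/11, minimum Z = -750/11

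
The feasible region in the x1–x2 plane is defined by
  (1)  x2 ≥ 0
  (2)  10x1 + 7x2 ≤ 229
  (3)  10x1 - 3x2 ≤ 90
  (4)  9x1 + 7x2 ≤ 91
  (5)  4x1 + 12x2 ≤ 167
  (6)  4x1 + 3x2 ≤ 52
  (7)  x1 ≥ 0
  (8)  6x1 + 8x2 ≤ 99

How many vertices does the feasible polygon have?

5

Of the 28 pairwise boundary intersections, those satisfying every inequality are:
  (9, 0)
  (0, 0)
  (903/97, 100/97)
  (7/6, 23/2)
  (0, 99/8)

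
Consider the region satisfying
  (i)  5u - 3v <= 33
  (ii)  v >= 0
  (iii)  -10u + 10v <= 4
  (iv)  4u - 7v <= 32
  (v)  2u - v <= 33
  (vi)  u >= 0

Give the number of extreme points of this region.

4

Intersecting each pair of boundary lines and keeping only the points that satisfy every inequality leaves:
  (33/5, 0)
  (171/10, 35/2)
  (0, 0)
  (0, 2/5)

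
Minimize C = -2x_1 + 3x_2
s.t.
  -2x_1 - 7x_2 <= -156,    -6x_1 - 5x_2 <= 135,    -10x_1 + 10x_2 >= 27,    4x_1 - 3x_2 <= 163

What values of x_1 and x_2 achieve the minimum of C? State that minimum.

Vertices and C = -2x_1 + 3x_2:
  (-1725/32, 603/16) → C = 1767/8
  (457/30, 269/15) → C = 70/3
  (1711/10, 869/5) → C = 896/5
The feasible region is unbounded (it extends along (3, 4), (-5, 6)), but C strictly increases along every unbounded feasible direction, so there is no improving ray and the minimum is attained at a vertex.

At the optimal vertex, -2x_1 - 7x_2 = -156 and -10x_1 + 10x_2 = 27.
Solving simultaneously gives x_1 = 457/30, x_2 = 269/15.

x_1 = 457/30, x_2 = 269/15, minimum C = 70/3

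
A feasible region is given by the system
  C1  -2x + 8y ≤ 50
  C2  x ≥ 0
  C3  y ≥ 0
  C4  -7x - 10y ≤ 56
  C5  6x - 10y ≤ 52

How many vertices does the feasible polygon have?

4

Pairwise boundary intersections that survive every other constraint:
  (0, 25/4)
  (229/7, 101/7)
  (0, 0)
  (26/3, 0)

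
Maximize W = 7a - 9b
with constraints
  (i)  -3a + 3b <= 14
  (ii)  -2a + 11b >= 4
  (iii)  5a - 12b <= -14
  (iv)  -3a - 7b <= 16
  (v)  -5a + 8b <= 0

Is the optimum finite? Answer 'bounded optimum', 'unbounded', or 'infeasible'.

unbounded

From the feasible point (28/5, 7/2), moving in the direction (12, 5) keeps every constraint satisfied while W increases without bound.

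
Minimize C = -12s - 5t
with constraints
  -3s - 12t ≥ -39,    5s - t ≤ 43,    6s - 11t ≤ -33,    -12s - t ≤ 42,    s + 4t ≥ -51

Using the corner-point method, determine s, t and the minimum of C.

Extreme points and C = -12s - 5t:
  (11/35, 111/35) → C = -687/35
  (-181/47, 198/47) → C = 1182/47
  (-165/46, 24/23) → C = 870/23

The binding constraints are -3s - 12t = -39 and 6s - 11t = -33.
Solving simultaneously gives s = 11/35, t = 111/35.

s = 11/35, t = 111/35, minimum C = -687/35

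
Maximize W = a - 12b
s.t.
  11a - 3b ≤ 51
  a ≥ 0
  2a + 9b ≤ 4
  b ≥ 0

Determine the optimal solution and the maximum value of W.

a = 2, b = 0, maximum W = 2

At the optimal vertex, 2a + 9b = 4 and b = 0.
Solving simultaneously gives a = 2, b = 0.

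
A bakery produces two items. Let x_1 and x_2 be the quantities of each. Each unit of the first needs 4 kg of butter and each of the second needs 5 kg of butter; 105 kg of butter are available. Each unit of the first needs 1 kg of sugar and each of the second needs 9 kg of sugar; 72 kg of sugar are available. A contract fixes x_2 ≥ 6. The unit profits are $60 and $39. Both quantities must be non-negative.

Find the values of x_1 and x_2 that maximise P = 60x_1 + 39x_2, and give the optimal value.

x_1 = 18, x_2 = 6, maximum P = 1314

Feasible corners and P = 60x_1 + 39x_2:
  (0, 8) → P = 312
  (0, 6) → P = 234
  (18, 6) → P = 1314

At the optimal vertex, x_1 + 9x_2 = 72 and x_2 = 6.
Solving simultaneously gives x_1 = 18, x_2 = 6.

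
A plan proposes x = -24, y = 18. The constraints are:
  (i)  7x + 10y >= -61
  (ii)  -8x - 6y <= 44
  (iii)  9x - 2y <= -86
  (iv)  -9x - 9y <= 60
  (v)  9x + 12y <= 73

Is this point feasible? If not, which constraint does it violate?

Constraint (ii): -8x - 6y = 84, which is not ≤ 44. All other constraints are satisfied.

not feasible — violates (ii)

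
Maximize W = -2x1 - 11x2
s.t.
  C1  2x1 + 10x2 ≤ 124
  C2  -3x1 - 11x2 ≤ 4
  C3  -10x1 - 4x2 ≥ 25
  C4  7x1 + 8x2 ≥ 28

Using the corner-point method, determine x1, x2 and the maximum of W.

Extreme points and W = -2x1 - 11x2:
  (-373/46, 645/46) → W = -6349/46
  (-356/27, 406/27) → W = -3754/27
  (-6, 35/4) → W = -337/4

The optimum lies where -10x1 - 4x2 = 25 and 7x1 + 8x2 = 28.
Solving simultaneously gives x1 = -6, x2 = 35/4.

x1 = -6, x2 = 35/4, maximum W = -337/4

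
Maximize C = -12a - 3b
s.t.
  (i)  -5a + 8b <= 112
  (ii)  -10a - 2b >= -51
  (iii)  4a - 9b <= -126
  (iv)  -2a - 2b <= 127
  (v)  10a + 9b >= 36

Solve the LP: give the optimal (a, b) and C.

a = 0, b = 14, maximum C = -42

Extreme points and C = -12a - 3b:
  (92/45, 275/18) → C = -2111/30
  (0, 14) → C = -42
  (207/98, 732/49) → C = -3438/49

At the optimal vertex, -5a + 8b = 112 and 4a - 9b = -126.
Solving simultaneously gives a = 0, b = 14.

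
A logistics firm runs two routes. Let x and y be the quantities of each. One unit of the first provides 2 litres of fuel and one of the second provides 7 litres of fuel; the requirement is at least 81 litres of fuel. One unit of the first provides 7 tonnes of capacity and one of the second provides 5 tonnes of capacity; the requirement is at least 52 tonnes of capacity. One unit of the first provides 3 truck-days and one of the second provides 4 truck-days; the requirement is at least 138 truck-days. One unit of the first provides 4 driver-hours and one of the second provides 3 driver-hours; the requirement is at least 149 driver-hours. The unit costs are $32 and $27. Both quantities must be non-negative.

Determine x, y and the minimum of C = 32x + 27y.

Vertices and C = 32x + 27y:
  (0, 149/3) → C = 1341
  (46, 0) → C = 1472
  (26, 15) → C = 1237
The feasible region is unbounded (it extends along (0, 1), (1, 0)), but C strictly increases along every unbounded feasible direction, so there is no improving ray and the minimum is attained at a vertex.

x = 26, y = 15, minimum C = 1237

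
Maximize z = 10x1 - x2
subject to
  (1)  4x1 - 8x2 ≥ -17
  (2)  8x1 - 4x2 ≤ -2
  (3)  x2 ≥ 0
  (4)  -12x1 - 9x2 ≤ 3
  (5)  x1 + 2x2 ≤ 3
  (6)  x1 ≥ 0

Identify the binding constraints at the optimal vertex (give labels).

Vertices and z = 10x1 - x2:
  (2/5, 13/10) → z = 27/10
  (0, 1/2) → z = -1/2
  (0, 3/2) → z = -3/2

The maximum is at (2/5, 13/10). Substituting into each constraint, equality holds for (2) and (5); the remaining constraints have slack.

(2) and (5)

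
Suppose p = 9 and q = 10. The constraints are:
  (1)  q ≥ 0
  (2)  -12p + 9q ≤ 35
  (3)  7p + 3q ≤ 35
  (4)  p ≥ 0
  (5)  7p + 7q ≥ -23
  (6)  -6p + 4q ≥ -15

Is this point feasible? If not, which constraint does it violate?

not feasible — violates (3)

Constraint (3): 7p + 3q = 93, which is not ≤ 35. All other constraints are satisfied.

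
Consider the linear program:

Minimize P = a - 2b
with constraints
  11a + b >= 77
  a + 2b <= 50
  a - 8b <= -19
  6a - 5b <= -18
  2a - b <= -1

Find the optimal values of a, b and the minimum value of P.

a = 104/21, b = 473/21, minimum P = -842/21

Vertices and P = a - 2b:
  (104/21, 473/21) → P = -842/21
  (76/13, 165/13) → P = -254/13
  (48/5, 101/5) → P = -154/5

At the optimal vertex, 11a + b = 77 and a + 2b = 50.
Solving simultaneously gives a = 104/21, b = 473/21.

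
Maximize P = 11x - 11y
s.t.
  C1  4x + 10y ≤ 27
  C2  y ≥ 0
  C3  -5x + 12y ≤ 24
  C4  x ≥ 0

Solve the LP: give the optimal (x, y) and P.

x = 27/4, y = 0, maximum P = 297/4

Vertices and P = 11x - 11y:
  (27/4, 0) → P = 297/4
  (6/7, 33/14) → P = -33/2
  (0, 0) → P = 0
  (0, 2) → P = -22

The optimum lies where 4x + 10y = 27 and y = 0.
Solving simultaneously gives x = 27/4, y = 0.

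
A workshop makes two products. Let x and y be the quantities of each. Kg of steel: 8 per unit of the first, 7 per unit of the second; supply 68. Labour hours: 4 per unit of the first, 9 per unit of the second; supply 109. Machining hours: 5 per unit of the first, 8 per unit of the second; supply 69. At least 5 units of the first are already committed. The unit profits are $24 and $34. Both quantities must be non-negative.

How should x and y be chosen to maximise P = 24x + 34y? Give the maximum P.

x = 5, y = 4, maximum P = 256

Extreme points and P = 24x + 34y:
  (17/2, 0) → P = 204
  (5, 0) → P = 120
  (5, 4) → P = 256

At the optimal vertex, 8x + 7y = 68 and x = 5.
Solving simultaneously gives x = 5, y = 4.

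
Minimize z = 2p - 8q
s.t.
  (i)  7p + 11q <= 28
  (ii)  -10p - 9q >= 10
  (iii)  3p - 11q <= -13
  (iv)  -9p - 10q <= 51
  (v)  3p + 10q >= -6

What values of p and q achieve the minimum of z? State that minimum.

p = -29, q = 21, minimum z = -226

Feasible corners and z = 2p - 8q:
  (-362/47, 350/47) → z = -3524/47
  (-29, 21) → z = -226
  (-227/137, 100/137) → z = -1254/137
  (-28/9, 1/3) → z = -80/9
  (-15/2, 33/20) → z = -141/5

The optimum lies where 7p + 11q = 28 and -9p - 10q = 51.
Solving simultaneously gives p = -29, q = 21.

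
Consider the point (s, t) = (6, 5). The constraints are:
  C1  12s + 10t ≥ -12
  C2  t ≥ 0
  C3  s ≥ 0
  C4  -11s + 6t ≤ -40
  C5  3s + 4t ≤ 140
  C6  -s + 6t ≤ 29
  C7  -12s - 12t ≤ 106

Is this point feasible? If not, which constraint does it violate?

not feasible — violates C4

Constraint C4: -11s + 6t = -36, which is not ≤ -40. All other constraints are satisfied.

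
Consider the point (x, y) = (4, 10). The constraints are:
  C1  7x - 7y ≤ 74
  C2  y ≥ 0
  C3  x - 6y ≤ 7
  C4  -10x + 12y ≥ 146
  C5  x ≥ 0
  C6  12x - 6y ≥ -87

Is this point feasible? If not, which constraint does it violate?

not feasible — violates C4

Constraint C4: -10x + 12y = 80, which is not ≥ 146. All other constraints are satisfied.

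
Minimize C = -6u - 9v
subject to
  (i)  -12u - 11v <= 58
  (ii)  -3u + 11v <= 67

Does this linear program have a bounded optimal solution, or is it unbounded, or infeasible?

unbounded

From the feasible point (-25/3, 42/11), moving in the direction (11, 3) keeps every constraint satisfied while C decreases without bound.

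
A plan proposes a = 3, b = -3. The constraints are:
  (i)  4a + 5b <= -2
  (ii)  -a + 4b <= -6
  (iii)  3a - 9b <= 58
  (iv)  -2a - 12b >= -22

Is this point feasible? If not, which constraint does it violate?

(i): -3 ≤ -2 ✓
(ii): -15 ≤ -6 ✓
(iii): 36 ≤ 58 ✓
(iv): 30 ≥ -22 ✓

feasible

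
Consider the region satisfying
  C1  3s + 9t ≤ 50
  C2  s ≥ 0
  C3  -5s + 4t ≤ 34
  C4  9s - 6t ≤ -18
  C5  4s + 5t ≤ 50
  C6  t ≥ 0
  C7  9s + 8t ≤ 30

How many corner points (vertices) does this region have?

3

Intersecting each pair of boundary lines and keeping only the points that satisfy every inequality leaves:
  (0, 3)
  (0, 15/4)
  (2/7, 24/7)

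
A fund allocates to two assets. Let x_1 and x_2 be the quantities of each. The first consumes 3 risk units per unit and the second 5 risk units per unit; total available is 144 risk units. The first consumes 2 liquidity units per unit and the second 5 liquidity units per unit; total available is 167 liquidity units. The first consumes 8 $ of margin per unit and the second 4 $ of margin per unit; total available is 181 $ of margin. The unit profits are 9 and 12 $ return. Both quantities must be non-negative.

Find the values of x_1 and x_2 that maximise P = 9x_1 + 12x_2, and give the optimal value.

x_1 = 47/4, x_2 = 87/4, maximum P = 1467/4

Extreme points and P = 9x_1 + 12x_2:
  (0, 0) → P = 0
  (0, 144/5) → P = 1728/5
  (181/8, 0) → P = 1629/8
  (47/4, 87/4) → P = 1467/4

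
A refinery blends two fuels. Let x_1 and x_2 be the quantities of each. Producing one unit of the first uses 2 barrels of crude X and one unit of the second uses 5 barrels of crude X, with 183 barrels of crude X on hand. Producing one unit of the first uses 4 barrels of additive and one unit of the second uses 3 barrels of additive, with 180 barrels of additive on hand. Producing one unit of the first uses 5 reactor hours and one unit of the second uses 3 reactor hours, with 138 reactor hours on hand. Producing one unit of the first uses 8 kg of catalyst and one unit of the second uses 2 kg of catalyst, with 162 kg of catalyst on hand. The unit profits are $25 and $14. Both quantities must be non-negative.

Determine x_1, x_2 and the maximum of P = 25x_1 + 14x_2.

Feasible corners and P = 25x_1 + 14x_2:
  (0, 0) → P = 0
  (0, 183/5) → P = 2562/5
  (81/4, 0) → P = 2025/4
  (141/19, 639/19) → P = 12471/19
  (15, 21) → P = 669

x_1 = 15, x_2 = 21, maximum P = 669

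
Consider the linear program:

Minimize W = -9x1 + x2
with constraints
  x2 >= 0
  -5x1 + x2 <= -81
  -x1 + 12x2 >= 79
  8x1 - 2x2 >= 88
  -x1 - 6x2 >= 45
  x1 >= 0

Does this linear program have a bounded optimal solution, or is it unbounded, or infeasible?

The boundaries -5x1 + x2 = -81 and -x1 + 12x2 = 79 meet at (1051/59, 476/59), but that point violates -x1 - 6x2 ≥ 45. Every candidate vertex is excluded by some other constraint, so the feasible region is empty.

infeasible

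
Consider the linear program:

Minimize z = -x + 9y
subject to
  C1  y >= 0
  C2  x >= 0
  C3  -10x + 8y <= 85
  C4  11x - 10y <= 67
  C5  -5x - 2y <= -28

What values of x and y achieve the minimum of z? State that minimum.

Extreme points and z = -x + 9y:
  (67/11, 0) → z = -67/11
  (28/5, 0) → z = -28/5
  (9/10, 47/4) → z = 2097/20
The feasible region is unbounded (it extends along (10, 11), (4, 5)), but z strictly increases along every unbounded feasible direction, so there is no improving ray and the minimum is attained at a vertex.

x = 67/11, y = 0, minimum z = -67/11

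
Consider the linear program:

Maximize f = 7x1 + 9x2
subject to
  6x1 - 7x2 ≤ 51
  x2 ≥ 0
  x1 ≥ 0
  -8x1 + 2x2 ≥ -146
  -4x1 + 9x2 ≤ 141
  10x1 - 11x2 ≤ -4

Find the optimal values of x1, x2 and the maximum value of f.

x1 = 399/16, x2 = 107/4, maximum f = 6645/16

Feasible corners and f = 7x1 + 9x2:
  (0, 47/3) → f = 141
  (0, 4/11) → f = 36/11
  (399/16, 107/4) → f = 6645/16
  (807/34, 373/17) → f = 12363/34

At the optimal vertex, -8x1 + 2x2 = -146 and -4x1 + 9x2 = 141.
Solving simultaneously gives x1 = 399/16, x2 = 107/4.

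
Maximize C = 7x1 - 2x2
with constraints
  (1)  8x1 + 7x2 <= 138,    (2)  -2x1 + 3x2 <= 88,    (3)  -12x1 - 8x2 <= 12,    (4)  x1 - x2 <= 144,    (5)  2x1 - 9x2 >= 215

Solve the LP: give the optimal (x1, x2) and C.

x1 = 382/5, x2 = -338/5, maximum C = 670

The binding constraints are 8x1 + 7x2 = 138 and x1 - x2 = 144.
Solving simultaneously gives x1 = 382/5, x2 = -338/5.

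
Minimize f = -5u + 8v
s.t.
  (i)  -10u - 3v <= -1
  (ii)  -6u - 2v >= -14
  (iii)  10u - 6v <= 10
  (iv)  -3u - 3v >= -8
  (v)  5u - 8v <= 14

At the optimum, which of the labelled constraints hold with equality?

Extreme points and f = -5u + 8v:
  (2/5, -1) → f = -10
  (-1, 11/3) → f = 103/3
  (13/8, 25/24) → f = 5/24

The minimum is at (2/5, -1). Substituting into each constraint, equality holds for (i) and (iii); the remaining constraints have slack.

(i) and (iii)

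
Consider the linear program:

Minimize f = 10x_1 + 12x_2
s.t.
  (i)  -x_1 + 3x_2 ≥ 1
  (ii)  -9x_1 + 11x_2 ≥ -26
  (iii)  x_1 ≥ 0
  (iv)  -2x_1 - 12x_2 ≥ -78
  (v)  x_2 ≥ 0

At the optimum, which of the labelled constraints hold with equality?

(i) and (iii)

Extreme points and f = 10x_1 + 12x_2:
  (89/16, 35/16) → f = 655/8
  (0, 1/3) → f = 4
  (9, 5) → f = 150
  (0, 13/2) → f = 78

The minimum is at (0, 1/3). Substituting into each constraint, equality holds for (i) and (iii); the remaining constraints have slack.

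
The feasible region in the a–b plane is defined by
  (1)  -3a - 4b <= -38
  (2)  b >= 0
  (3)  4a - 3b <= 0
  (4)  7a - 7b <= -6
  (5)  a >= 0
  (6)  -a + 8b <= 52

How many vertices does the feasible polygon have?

Intersecting each pair of boundary lines and keeping only the points that satisfy every inequality leaves:
  (114/25, 152/25)
  (24/7, 97/14)
  (156/29, 208/29)

3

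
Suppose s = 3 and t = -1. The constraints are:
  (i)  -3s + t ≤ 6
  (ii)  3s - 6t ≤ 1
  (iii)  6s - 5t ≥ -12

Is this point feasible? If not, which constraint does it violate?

not feasible — violates (ii)

Constraint (ii): 3s - 6t = 15, which is not ≤ 1. All other constraints are satisfied.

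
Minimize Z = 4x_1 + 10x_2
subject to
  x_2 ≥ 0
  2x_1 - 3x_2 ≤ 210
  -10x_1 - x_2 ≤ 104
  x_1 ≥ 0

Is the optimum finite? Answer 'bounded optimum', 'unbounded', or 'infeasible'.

bounded optimum

Feasible corners and Z = 4x_1 + 10x_2:
  (105, 0) → Z = 420
  (0, 0) → Z = 0
The feasible region has finitely many vertices and no improving ray; the minimum is 0 at (0, 0).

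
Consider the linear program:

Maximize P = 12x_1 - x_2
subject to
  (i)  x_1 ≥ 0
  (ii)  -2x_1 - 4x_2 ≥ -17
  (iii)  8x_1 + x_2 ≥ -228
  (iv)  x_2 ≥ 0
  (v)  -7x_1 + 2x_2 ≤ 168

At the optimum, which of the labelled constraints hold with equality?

(ii) and (iv)

Vertices and P = 12x_1 - x_2:
  (0, 17/4) → P = -17/4
  (0, 0) → P = 0
  (17/2, 0) → P = 102

The maximum is at (17/2, 0). Substituting into each constraint, equality holds for (ii) and (iv); the remaining constraints have slack.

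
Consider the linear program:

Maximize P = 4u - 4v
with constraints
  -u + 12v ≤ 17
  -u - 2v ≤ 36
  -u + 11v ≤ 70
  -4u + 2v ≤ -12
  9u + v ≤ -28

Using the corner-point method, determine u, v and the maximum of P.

Extreme points and P = 4u - 4v:
  (-24/5, -78/5) → P = 216/5
  (-20/17, -296/17) → P = 1104/17
  (-2, -10) → P = 32

At the optimal vertex, -u - 2v = 36 and 9u + v = -28.
Solving simultaneously gives u = -20/17, v = -296/17.

u = -20/17, v = -296/17, maximum P = 1104/17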